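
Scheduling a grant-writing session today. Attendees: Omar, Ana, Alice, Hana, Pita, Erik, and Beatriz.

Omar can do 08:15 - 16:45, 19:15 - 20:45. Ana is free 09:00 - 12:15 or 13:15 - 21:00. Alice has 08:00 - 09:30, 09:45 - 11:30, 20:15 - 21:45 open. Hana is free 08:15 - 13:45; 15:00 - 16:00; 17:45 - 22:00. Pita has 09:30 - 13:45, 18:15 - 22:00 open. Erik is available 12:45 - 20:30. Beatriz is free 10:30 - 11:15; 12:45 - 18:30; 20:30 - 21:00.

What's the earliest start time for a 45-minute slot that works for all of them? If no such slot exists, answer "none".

Omar ∩ Ana: 09:00-12:15, 13:15-16:45, 19:15-20:45.
Omar ∩ Ana ∩ Alice: 09:00-09:30, 09:45-11:30, 20:15-20:45.
Omar ∩ Ana ∩ Alice ∩ Hana: 09:00-09:30, 09:45-11:30, 20:15-20:45.
Omar ∩ Ana ∩ Alice ∩ Hana ∩ Pita: 09:45-11:30, 20:15-20:45.
Omar ∩ Ana ∩ Alice ∩ Hana ∩ Pita ∩ Erik: 20:15-20:30.
Omar ∩ Ana ∩ Alice ∩ Hana ∩ Pita ∩ Erik ∩ Beatriz: ∅.
There is no time when everyone is free.
No common window is at least 45 minutes long.

none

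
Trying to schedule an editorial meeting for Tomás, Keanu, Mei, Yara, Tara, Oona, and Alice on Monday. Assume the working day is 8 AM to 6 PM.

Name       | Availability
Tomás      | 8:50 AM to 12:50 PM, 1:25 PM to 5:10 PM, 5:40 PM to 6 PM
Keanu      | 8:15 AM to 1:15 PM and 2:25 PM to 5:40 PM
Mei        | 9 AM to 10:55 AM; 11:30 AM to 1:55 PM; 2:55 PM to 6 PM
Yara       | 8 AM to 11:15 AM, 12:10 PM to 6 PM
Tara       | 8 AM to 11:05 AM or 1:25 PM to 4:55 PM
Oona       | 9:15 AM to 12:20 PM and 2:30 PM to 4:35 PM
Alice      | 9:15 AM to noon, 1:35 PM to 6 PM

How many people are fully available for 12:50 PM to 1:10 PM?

3

Keanu, Mei, and Yara can make the full 12:50-13:10 slot — that's 3.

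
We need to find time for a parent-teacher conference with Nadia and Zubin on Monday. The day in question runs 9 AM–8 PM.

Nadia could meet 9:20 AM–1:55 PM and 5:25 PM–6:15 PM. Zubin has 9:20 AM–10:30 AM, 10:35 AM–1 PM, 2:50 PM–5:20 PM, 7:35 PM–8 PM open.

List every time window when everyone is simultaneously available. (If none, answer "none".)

Nadia ∩ Zubin: 09:20-10:30, 10:35-13:00.
Those are the intersection windows.

09:20-10:30, 10:35-13:00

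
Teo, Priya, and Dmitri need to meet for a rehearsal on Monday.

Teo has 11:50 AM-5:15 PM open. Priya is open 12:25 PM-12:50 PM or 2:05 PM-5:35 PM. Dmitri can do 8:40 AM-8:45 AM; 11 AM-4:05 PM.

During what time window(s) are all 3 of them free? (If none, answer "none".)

12:25-12:50, 14:05-16:05

Teo ∩ Priya: 12:25-12:50, 14:05-17:15.
Teo ∩ Priya ∩ Dmitri: 12:25-12:50, 14:05-16:05.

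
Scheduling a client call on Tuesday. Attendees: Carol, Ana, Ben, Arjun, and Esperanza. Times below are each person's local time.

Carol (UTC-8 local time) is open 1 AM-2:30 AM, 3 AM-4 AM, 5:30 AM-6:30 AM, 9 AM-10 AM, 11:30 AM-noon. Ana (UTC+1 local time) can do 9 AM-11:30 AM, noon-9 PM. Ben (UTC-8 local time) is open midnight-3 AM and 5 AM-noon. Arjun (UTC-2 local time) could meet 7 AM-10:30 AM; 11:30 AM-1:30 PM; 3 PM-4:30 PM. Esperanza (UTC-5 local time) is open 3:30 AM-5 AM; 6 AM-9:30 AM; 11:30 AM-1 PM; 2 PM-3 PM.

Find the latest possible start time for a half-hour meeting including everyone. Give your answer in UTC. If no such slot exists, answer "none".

17:30

Carol in UTC: 09:00-10:30, 11:00-12:00, 13:30-14:30, 17:00-18:00, 19:30-20:00 (add 8h to convert from UTC-8).
Ana in UTC: 08:00-10:30, 11:00-20:00 (subtract 1h to convert from UTC+1).
Ben in UTC: 08:00-11:00, 13:00-20:00 (add 8h to convert from UTC-8).
Arjun in UTC: 09:00-12:30, 13:30-15:30, 17:00-18:30 (add 2h to convert from UTC-2).
Esperanza in UTC: 08:30-10:00, 11:00-14:30, 16:30-18:00, 19:00-20:00 (add 5h to convert from UTC-5).
Carol ∩ Ana: 09:00-10:30, 11:00-12:00, 13:30-14:30, 17:00-18:00, 19:30-20:00.
Carol ∩ Ana ∩ Ben: 09:00-10:30, 13:30-14:30, 17:00-18:00, 19:30-20:00.
Carol ∩ Ana ∩ Ben ∩ Arjun: 09:00-10:30, 13:30-14:30, 17:00-18:00.
Carol ∩ Ana ∩ Ben ∩ Arjun ∩ Esperanza: 09:00-10:00, 13:30-14:30, 17:00-18:00.
Those are the intersection windows.
The last common window of at least 30 minutes is 17:00-18:00; a 30-minute meeting can start as late as 17:30 and still end by 18:00.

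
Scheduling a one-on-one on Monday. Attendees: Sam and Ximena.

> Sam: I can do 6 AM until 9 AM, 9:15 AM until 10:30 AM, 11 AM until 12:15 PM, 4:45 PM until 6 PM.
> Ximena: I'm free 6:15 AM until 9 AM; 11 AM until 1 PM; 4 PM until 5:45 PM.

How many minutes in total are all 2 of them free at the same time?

Sam ∩ Ximena: 06:15-09:00, 11:00-12:15, 16:45-17:45.
Summing the common windows: 165 + 75 + 60 = 300 minutes.

300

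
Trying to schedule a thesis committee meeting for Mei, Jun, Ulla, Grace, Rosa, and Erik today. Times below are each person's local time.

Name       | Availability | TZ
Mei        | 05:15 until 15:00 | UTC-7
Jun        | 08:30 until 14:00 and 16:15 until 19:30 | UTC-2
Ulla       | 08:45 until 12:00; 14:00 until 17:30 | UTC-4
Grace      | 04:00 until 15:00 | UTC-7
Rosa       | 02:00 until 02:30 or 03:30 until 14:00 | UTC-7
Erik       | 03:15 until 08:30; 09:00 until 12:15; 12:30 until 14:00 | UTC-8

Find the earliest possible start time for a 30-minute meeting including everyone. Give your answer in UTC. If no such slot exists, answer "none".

Mei in UTC: 12:15-22:00 (add 7h to convert from UTC-7).
Jun in UTC: 10:30-16:00, 18:15-21:30 (add 2h to convert from UTC-2).
Ulla in UTC: 12:45-16:00, 18:00-21:30 (add 4h to convert from UTC-4).
Grace in UTC: 11:00-22:00 (add 7h to convert from UTC-7).
Rosa in UTC: 09:00-09:30, 10:30-21:00 (add 7h to convert from UTC-7).
Erik in UTC: 11:15-16:30, 17:00-20:15, 20:30-22:00 (add 8h to convert from UTC-8).
Mei ∩ Jun: 12:15-16:00, 18:15-21:30.
Mei ∩ Jun ∩ Ulla: 12:45-16:00, 18:15-21:30.
Mei ∩ Jun ∩ Ulla ∩ Grace: 12:45-16:00, 18:15-21:30.
Mei ∩ Jun ∩ Ulla ∩ Grace ∩ Rosa: 12:45-16:00, 18:15-21:00.
Mei ∩ Jun ∩ Ulla ∩ Grace ∩ Rosa ∩ Erik: 12:45-16:00, 18:15-20:15, 20:30-21:00.
The first common window of at least 30 minutes is 12:45-16:00, so the earliest start is 12:45.

12:45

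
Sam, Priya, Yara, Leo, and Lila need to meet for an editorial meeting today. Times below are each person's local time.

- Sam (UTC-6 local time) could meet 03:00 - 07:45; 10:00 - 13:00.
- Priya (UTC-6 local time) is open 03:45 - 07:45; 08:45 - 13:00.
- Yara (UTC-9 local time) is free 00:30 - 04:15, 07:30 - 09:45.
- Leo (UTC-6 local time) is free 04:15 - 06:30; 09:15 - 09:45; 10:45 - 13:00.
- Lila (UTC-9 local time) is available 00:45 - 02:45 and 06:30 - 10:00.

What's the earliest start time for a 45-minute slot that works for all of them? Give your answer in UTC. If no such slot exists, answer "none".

10:15

Sam in UTC: 09:00-13:45, 16:00-19:00 (add 6h to convert from UTC-6).
Priya in UTC: 09:45-13:45, 14:45-19:00 (add 6h to convert from UTC-6).
Yara in UTC: 09:30-13:15, 16:30-18:45 (add 9h to convert from UTC-9).
Leo in UTC: 10:15-12:30, 15:15-15:45, 16:45-19:00 (add 6h to convert from UTC-6).
Lila in UTC: 09:45-11:45, 15:30-19:00 (add 9h to convert from UTC-9).
Sam ∩ Priya: 09:45-13:45, 16:00-19:00.
Sam ∩ Priya ∩ Yara: 09:45-13:15, 16:30-18:45.
Sam ∩ Priya ∩ Yara ∩ Leo: 10:15-12:30, 16:45-18:45.
Sam ∩ Priya ∩ Yara ∩ Leo ∩ Lila: 10:15-11:45, 16:45-18:45.
The first common window of at least 45 minutes is 10:15-11:45, so the earliest start is 10:15.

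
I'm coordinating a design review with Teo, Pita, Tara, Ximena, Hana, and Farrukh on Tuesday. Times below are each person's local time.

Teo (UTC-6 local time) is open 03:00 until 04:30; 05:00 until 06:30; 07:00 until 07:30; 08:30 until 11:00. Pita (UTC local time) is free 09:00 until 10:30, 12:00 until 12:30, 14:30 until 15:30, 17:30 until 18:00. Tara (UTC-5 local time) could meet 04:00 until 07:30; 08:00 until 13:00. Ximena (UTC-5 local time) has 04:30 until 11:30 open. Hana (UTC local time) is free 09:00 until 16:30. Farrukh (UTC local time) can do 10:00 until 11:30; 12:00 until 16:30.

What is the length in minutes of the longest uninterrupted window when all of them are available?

60

Teo in UTC: 09:00-10:30, 11:00-12:30, 13:00-13:30, 14:30-17:00 (add 6h to convert from UTC-6).
Pita in UTC: 09:00-10:30, 12:00-12:30, 14:30-15:30, 17:30-18:00.
Tara in UTC: 09:00-12:30, 13:00-18:00 (add 5h to convert from UTC-5).
Ximena in UTC: 09:30-16:30 (add 5h to convert from UTC-5).
Hana in UTC: 09:00-16:30.
Farrukh in UTC: 10:00-11:30, 12:00-16:30.
Teo ∩ Pita: 09:00-10:30, 12:00-12:30, 14:30-15:30.
Teo ∩ Pita ∩ Tara: 09:00-10:30, 12:00-12:30, 14:30-15:30.
Teo ∩ Pita ∩ Tara ∩ Ximena: 09:30-10:30, 12:00-12:30, 14:30-15:30.
Teo ∩ Pita ∩ Tara ∩ Ximena ∩ Hana: 09:30-10:30, 12:00-12:30, 14:30-15:30.
Teo ∩ Pita ∩ Tara ∩ Ximena ∩ Hana ∩ Farrukh: 10:00-10:30, 12:00-12:30, 14:30-15:30.
Those are the intersection windows.
The longest is 14:30-15:30 at 60 minutes.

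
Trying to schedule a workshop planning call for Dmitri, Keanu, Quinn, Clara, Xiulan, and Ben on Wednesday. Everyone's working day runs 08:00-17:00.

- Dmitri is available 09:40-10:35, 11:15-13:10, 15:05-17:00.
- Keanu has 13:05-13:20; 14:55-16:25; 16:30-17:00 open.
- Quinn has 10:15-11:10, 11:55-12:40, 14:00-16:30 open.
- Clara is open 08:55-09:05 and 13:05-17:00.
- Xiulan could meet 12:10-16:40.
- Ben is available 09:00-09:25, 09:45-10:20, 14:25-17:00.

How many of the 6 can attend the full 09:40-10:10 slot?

Dmitri can make the full 09:40-10:10 slot — that's 1.

1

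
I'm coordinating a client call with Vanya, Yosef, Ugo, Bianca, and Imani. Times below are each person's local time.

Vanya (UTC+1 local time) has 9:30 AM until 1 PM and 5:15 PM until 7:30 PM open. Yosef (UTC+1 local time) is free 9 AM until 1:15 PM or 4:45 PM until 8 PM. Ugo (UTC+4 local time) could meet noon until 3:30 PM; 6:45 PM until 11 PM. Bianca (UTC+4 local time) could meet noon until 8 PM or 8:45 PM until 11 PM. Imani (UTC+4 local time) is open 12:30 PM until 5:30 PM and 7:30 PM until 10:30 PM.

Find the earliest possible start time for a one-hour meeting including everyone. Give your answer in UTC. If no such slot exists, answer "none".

08:30

Vanya in UTC: 08:30-12:00, 16:15-18:30 (subtract 1h to convert from UTC+1).
Yosef in UTC: 08:00-12:15, 15:45-19:00 (subtract 1h to convert from UTC+1).
Ugo in UTC: 08:00-11:30, 14:45-19:00 (subtract 4h to convert from UTC+4).
Bianca in UTC: 08:00-16:00, 16:45-19:00 (subtract 4h to convert from UTC+4).
Imani in UTC: 08:30-13:30, 15:30-18:30 (subtract 4h to convert from UTC+4).
Vanya ∩ Yosef: 08:30-12:00, 16:15-18:30.
Vanya ∩ Yosef ∩ Ugo: 08:30-11:30, 16:15-18:30.
Vanya ∩ Yosef ∩ Ugo ∩ Bianca: 08:30-11:30, 16:45-18:30.
Vanya ∩ Yosef ∩ Ugo ∩ Bianca ∩ Imani: 08:30-11:30, 16:45-18:30.
Those are the intersection windows.
The first common window of at least 60 minutes is 08:30-11:30, so the earliest start is 08:30.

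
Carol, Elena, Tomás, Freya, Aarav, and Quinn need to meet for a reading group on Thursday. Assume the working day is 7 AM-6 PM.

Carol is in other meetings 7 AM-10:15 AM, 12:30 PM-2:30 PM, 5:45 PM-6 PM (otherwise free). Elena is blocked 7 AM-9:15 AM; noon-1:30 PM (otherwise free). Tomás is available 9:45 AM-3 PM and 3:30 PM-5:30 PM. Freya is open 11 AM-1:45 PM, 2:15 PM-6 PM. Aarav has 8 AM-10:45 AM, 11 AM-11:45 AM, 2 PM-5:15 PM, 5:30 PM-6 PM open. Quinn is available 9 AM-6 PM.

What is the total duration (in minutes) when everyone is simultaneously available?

Carol free: 10:15-12:30, 14:30-17:45 (invert busy blocks within the working day).
Elena free: 09:15-12:00, 13:30-18:00 (invert busy blocks within the working day).
Tomás free: 09:45-15:00, 15:30-17:30.
Freya free: 11:00-13:45, 14:15-18:00.
Aarav free: 08:00-10:45, 11:00-11:45, 14:00-17:15, 17:30-18:00.
Quinn free: 09:00-18:00.
Carol ∩ Elena: 10:15-12:00, 14:30-17:45.
Carol ∩ Elena ∩ Tomás: 10:15-12:00, 14:30-15:00, 15:30-17:30.
Carol ∩ Elena ∩ Tomás ∩ Freya: 11:00-12:00, 14:30-15:00, 15:30-17:30.
Carol ∩ Elena ∩ Tomás ∩ Freya ∩ Aarav: 11:00-11:45, 14:30-15:00, 15:30-17:15.
Carol ∩ Elena ∩ Tomás ∩ Freya ∩ Aarav ∩ Quinn: 11:00-11:45, 14:30-15:00, 15:30-17:15.
So the common availability across everyone is 11:00-11:45, 14:30-15:00, 15:30-17:15.
Summing the common windows: 45 + 30 + 105 = 180 minutes.

180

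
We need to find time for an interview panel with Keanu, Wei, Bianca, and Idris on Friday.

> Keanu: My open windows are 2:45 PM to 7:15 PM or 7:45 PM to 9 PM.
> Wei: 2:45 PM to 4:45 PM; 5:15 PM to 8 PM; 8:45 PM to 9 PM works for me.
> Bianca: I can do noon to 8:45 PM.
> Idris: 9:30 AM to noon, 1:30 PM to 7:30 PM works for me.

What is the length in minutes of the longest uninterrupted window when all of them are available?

Keanu ∩ Wei: 14:45-16:45, 17:15-19:15, 19:45-20:00, 20:45-21:00.
Keanu ∩ Wei ∩ Bianca: 14:45-16:45, 17:15-19:15, 19:45-20:00.
Keanu ∩ Wei ∩ Bianca ∩ Idris: 14:45-16:45, 17:15-19:15.
The longest is 14:45-16:45 at 120 minutes.

120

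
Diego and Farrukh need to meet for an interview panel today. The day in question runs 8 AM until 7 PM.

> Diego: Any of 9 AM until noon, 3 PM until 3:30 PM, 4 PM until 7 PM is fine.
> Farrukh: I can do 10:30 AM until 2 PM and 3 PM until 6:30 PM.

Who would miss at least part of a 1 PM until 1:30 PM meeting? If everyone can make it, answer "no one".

Diego: not fully free for 13:00-13:30. Farrukh: free for 13:00-13:30.

Diego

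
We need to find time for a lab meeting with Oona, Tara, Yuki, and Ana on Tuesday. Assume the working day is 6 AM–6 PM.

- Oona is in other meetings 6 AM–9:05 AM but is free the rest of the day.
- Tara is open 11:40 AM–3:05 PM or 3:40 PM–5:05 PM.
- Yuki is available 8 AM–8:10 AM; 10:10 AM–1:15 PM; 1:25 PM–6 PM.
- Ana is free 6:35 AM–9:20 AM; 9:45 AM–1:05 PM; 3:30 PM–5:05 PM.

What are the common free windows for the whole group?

11:40-13:05, 15:40-17:05

Oona free: 09:05-18:00 (invert busy blocks within the working day).
Tara free: 11:40-15:05, 15:40-17:05.
Yuki free: 08:00-08:10, 10:10-13:15, 13:25-18:00.
Ana free: 06:35-09:20, 09:45-13:05, 15:30-17:05.
Oona ∩ Tara: 11:40-15:05, 15:40-17:05.
Oona ∩ Tara ∩ Yuki: 11:40-13:15, 13:25-15:05, 15:40-17:05.
Oona ∩ Tara ∩ Yuki ∩ Ana: 11:40-13:05, 15:40-17:05.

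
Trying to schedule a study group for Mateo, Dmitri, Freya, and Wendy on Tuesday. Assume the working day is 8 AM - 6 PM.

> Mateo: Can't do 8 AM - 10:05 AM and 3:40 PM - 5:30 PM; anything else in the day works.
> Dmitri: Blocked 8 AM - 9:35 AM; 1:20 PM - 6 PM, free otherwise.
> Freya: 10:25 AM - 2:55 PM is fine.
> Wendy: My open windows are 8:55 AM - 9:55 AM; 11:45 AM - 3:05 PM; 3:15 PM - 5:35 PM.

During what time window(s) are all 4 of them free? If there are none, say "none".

11:45-13:20

Mateo free: 10:05-15:40, 17:30-18:00 (invert busy blocks within the working day).
Dmitri free: 09:35-13:20 (invert busy blocks within the working day).
Freya free: 10:25-14:55.
Wendy free: 08:55-09:55, 11:45-15:05, 15:15-17:35.
Mateo ∩ Dmitri: 10:05-13:20.
Mateo ∩ Dmitri ∩ Freya: 10:25-13:20.
Mateo ∩ Dmitri ∩ Freya ∩ Wendy: 11:45-13:20.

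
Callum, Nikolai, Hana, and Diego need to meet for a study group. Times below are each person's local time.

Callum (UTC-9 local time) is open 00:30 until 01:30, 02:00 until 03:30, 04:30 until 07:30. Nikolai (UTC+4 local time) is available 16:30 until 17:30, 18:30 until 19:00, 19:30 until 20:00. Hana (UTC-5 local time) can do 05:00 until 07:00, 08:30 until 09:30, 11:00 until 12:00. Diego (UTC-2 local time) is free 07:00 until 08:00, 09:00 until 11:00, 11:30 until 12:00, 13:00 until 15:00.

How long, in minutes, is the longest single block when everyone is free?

0

Callum in UTC: 09:30-10:30, 11:00-12:30, 13:30-16:30 (add 9h to convert from UTC-9).
Nikolai in UTC: 12:30-13:30, 14:30-15:00, 15:30-16:00 (subtract 4h to convert from UTC+4).
Hana in UTC: 10:00-12:00, 13:30-14:30, 16:00-17:00 (add 5h to convert from UTC-5).
Diego in UTC: 09:00-10:00, 11:00-13:00, 13:30-14:00, 15:00-17:00 (add 2h to convert from UTC-2).
Callum ∩ Nikolai: 14:30-15:00, 15:30-16:00.
Callum ∩ Nikolai ∩ Hana: ∅.
Callum ∩ Nikolai ∩ Hana ∩ Diego: ∅.
There is no time when everyone is free.
No common window exists, so the longest block is 0 minutes.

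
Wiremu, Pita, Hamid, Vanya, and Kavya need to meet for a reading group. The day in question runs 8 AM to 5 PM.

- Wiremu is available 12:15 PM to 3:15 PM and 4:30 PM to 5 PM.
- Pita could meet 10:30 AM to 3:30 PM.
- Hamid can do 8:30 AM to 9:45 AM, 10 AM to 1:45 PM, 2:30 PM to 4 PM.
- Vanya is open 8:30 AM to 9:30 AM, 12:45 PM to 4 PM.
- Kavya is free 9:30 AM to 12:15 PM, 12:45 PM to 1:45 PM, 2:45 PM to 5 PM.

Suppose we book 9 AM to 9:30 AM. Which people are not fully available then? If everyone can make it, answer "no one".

Wiremu: not fully free for 09:00-09:30. Pita: not fully free for 09:00-09:30. Hamid: free for 09:00-09:30. Vanya: free for 09:00-09:30. Kavya: not fully free for 09:00-09:30.

Kavya, Pita, Wiremu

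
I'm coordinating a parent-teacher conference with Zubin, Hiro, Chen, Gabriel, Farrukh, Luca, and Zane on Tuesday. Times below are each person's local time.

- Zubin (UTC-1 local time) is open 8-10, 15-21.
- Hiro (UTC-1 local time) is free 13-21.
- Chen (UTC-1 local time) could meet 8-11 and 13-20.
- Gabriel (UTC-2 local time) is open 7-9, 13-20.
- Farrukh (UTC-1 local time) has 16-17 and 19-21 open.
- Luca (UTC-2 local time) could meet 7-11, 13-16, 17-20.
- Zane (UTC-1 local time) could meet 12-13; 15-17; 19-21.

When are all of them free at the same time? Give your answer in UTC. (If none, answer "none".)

17:00-18:00, 20:00-21:00

Zubin in UTC: 09:00-11:00, 16:00-22:00 (add 1h to convert from UTC-1).
Hiro in UTC: 14:00-22:00 (add 1h to convert from UTC-1).
Chen in UTC: 09:00-12:00, 14:00-21:00 (add 1h to convert from UTC-1).
Gabriel in UTC: 09:00-11:00, 15:00-22:00 (add 2h to convert from UTC-2).
Farrukh in UTC: 17:00-18:00, 20:00-22:00 (add 1h to convert from UTC-1).
Luca in UTC: 09:00-13:00, 15:00-18:00, 19:00-22:00 (add 2h to convert from UTC-2).
Zane in UTC: 13:00-14:00, 16:00-18:00, 20:00-22:00 (add 1h to convert from UTC-1).
Zubin ∩ Hiro: 16:00-22:00.
Zubin ∩ Hiro ∩ Chen: 16:00-21:00.
Zubin ∩ Hiro ∩ Chen ∩ Gabriel: 16:00-21:00.
Zubin ∩ Hiro ∩ Chen ∩ Gabriel ∩ Farrukh: 17:00-18:00, 20:00-21:00.
Zubin ∩ Hiro ∩ Chen ∩ Gabriel ∩ Farrukh ∩ Luca: 17:00-18:00, 20:00-21:00.
Zubin ∩ Hiro ∩ Chen ∩ Gabriel ∩ Farrukh ∩ Luca ∩ Zane: 17:00-18:00, 20:00-21:00.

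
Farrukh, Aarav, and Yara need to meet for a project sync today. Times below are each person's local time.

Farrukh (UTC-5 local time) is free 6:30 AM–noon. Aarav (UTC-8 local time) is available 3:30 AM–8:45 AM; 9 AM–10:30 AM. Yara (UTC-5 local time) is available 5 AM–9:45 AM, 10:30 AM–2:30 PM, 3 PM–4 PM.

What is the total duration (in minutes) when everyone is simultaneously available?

Farrukh in UTC: 11:30-17:00 (add 5h to convert from UTC-5).
Aarav in UTC: 11:30-16:45, 17:00-18:30 (add 8h to convert from UTC-8).
Yara in UTC: 10:00-14:45, 15:30-19:30, 20:00-21:00 (add 5h to convert from UTC-5).
Farrukh ∩ Aarav: 11:30-16:45.
Farrukh ∩ Aarav ∩ Yara: 11:30-14:45, 15:30-16:45.
Summing the common windows: 195 + 75 = 270 minutes.

270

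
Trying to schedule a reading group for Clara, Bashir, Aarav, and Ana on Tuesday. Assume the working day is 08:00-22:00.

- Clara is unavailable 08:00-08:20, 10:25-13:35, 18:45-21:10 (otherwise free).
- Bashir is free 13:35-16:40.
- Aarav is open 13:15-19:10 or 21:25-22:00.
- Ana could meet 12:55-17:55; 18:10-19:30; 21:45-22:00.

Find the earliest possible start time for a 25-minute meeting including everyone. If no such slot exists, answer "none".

13:35

Clara free: 08:20-10:25, 13:35-18:45, 21:10-22:00 (invert busy blocks within the working day).
Bashir free: 13:35-16:40.
Aarav free: 13:15-19:10, 21:25-22:00.
Ana free: 12:55-17:55, 18:10-19:30, 21:45-22:00.
Clara ∩ Bashir: 13:35-16:40.
Clara ∩ Bashir ∩ Aarav: 13:35-16:40.
Clara ∩ Bashir ∩ Aarav ∩ Ana: 13:35-16:40.
The first common window of at least 25 minutes is 13:35-16:40, so the earliest start is 13:35.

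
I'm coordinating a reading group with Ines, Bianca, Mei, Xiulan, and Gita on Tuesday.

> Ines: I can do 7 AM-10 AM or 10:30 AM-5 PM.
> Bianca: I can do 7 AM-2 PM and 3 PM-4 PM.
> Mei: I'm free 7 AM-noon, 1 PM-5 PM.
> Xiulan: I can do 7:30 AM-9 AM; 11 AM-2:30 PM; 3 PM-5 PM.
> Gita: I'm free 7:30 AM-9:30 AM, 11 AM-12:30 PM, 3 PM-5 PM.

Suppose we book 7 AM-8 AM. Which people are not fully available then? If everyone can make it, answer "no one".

Gita, Xiulan

Ines: free for 07:00-08:00. Bianca: free for 07:00-08:00. Mei: free for 07:00-08:00. Xiulan: not fully free for 07:00-08:00. Gita: not fully free for 07:00-08:00.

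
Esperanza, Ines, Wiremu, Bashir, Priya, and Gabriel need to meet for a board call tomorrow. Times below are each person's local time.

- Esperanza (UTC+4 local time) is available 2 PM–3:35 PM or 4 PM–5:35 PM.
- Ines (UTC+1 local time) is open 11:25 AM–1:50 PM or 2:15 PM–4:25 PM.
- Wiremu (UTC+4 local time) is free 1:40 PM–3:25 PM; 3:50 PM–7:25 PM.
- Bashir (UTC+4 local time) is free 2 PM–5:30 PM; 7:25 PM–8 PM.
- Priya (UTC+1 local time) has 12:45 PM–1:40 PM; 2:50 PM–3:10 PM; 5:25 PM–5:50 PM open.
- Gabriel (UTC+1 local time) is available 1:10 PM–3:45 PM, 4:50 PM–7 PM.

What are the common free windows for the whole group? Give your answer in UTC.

12:10-12:40

Esperanza in UTC: 10:00-11:35, 12:00-13:35 (subtract 4h to convert from UTC+4).
Ines in UTC: 10:25-12:50, 13:15-15:25 (subtract 1h to convert from UTC+1).
Wiremu in UTC: 09:40-11:25, 11:50-15:25 (subtract 4h to convert from UTC+4).
Bashir in UTC: 10:00-13:30, 15:25-16:00 (subtract 4h to convert from UTC+4).
Priya in UTC: 11:45-12:40, 13:50-14:10, 16:25-16:50 (subtract 1h to convert from UTC+1).
Gabriel in UTC: 12:10-14:45, 15:50-18:00 (subtract 1h to convert from UTC+1).
Esperanza ∩ Ines: 10:25-11:35, 12:00-12:50, 13:15-13:35.
Esperanza ∩ Ines ∩ Wiremu: 10:25-11:25, 12:00-12:50, 13:15-13:35.
Esperanza ∩ Ines ∩ Wiremu ∩ Bashir: 10:25-11:25, 12:00-12:50, 13:15-13:30.
Esperanza ∩ Ines ∩ Wiremu ∩ Bashir ∩ Priya: 12:00-12:40.
Esperanza ∩ Ines ∩ Wiremu ∩ Bashir ∩ Priya ∩ Gabriel: 12:10-12:40.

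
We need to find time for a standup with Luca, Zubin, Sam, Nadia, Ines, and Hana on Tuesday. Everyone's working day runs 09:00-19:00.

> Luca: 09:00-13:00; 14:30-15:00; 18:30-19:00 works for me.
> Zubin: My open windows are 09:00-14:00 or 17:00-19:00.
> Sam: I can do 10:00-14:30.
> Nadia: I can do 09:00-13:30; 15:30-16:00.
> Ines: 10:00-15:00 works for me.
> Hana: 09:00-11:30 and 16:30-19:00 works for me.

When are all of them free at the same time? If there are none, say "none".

10:00-11:30

Luca ∩ Zubin: 09:00-13:00, 18:30-19:00.
Luca ∩ Zubin ∩ Sam: 10:00-13:00.
Luca ∩ Zubin ∩ Sam ∩ Nadia: 10:00-13:00.
Luca ∩ Zubin ∩ Sam ∩ Nadia ∩ Ines: 10:00-13:00.
Luca ∩ Zubin ∩ Sam ∩ Nadia ∩ Ines ∩ Hana: 10:00-11:30.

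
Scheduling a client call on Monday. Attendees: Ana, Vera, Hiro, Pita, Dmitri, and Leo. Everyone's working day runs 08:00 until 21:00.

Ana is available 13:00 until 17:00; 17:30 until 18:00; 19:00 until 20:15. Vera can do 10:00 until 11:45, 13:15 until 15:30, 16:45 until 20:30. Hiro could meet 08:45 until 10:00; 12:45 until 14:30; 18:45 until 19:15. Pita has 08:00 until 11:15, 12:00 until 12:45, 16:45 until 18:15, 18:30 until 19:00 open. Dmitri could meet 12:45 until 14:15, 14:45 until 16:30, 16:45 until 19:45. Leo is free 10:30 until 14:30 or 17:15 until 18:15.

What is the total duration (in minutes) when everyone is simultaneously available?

Ana ∩ Vera: 13:15-15:30, 16:45-17:00, 17:30-18:00, 19:00-20:15.
Ana ∩ Vera ∩ Hiro: 13:15-14:30, 19:00-19:15.
Ana ∩ Vera ∩ Hiro ∩ Pita: ∅.
Ana ∩ Vera ∩ Hiro ∩ Pita ∩ Dmitri: ∅.
Ana ∩ Vera ∩ Hiro ∩ Pita ∩ Dmitri ∩ Leo: ∅.
There is no time when everyone is free.
There is no common window, so the total is 0 minutes.

0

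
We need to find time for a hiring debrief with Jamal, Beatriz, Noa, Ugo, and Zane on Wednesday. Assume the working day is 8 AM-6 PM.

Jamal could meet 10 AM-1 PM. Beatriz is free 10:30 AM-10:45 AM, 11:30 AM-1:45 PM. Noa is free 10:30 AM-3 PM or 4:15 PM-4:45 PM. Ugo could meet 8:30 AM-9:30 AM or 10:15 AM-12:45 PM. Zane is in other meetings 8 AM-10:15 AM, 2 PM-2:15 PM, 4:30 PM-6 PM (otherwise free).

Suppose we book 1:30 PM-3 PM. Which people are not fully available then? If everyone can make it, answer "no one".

Jamal free: 10:00-13:00.
Beatriz free: 10:30-10:45, 11:30-13:45.
Noa free: 10:30-15:00, 16:15-16:45.
Ugo free: 08:30-09:30, 10:15-12:45.
Zane free: 10:15-14:00, 14:15-16:30 (invert busy blocks within the working day).
Jamal: not fully free for 13:30-15:00. Beatriz: not fully free for 13:30-15:00. Noa: free for 13:30-15:00. Ugo: not fully free for 13:30-15:00. Zane: not fully free for 13:30-15:00.

Beatriz, Jamal, Ugo, Zane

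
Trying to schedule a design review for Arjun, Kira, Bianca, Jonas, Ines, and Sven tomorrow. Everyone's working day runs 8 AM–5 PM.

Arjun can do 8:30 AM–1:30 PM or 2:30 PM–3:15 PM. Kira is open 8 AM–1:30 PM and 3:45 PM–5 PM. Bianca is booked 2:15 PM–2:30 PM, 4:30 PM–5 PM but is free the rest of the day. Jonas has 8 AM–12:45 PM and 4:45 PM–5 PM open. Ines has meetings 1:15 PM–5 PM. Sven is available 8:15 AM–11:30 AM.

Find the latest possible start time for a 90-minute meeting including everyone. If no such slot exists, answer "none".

Arjun free: 08:30-13:30, 14:30-15:15.
Kira free: 08:00-13:30, 15:45-17:00.
Bianca free: 08:00-14:15, 14:30-16:30 (invert busy blocks within the working day).
Jonas free: 08:00-12:45, 16:45-17:00.
Ines free: 08:00-13:15 (invert busy blocks within the working day).
Sven free: 08:15-11:30.
Arjun ∩ Kira: 08:30-13:30.
Arjun ∩ Kira ∩ Bianca: 08:30-13:30.
Arjun ∩ Kira ∩ Bianca ∩ Jonas: 08:30-12:45.
Arjun ∩ Kira ∩ Bianca ∩ Jonas ∩ Ines: 08:30-12:45.
Arjun ∩ Kira ∩ Bianca ∩ Jonas ∩ Ines ∩ Sven: 08:30-11:30.
So the common availability across everyone is 08:30-11:30.
The last common window of at least 90 minutes is 08:30-11:30; a 90-minute meeting can start as late as 10:00 and still end by 11:30.

10:00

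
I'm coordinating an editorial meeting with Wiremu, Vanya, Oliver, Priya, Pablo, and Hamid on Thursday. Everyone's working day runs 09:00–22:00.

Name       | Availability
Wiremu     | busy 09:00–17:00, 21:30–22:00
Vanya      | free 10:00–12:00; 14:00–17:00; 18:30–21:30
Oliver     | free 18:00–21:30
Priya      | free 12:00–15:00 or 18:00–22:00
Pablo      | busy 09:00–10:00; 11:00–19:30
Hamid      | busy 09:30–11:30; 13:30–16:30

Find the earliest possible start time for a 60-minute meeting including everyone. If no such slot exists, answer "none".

19:30

Wiremu free: 17:00-21:30 (invert busy blocks within the working day).
Vanya free: 10:00-12:00, 14:00-17:00, 18:30-21:30.
Oliver free: 18:00-21:30.
Priya free: 12:00-15:00, 18:00-22:00.
Pablo free: 10:00-11:00, 19:30-22:00 (invert busy blocks within the working day).
Hamid free: 09:00-09:30, 11:30-13:30, 16:30-22:00 (invert busy blocks within the working day).
Wiremu ∩ Vanya: 18:30-21:30.
Wiremu ∩ Vanya ∩ Oliver: 18:30-21:30.
Wiremu ∩ Vanya ∩ Oliver ∩ Priya: 18:30-21:30.
Wiremu ∩ Vanya ∩ Oliver ∩ Priya ∩ Pablo: 19:30-21:30.
Wiremu ∩ Vanya ∩ Oliver ∩ Priya ∩ Pablo ∩ Hamid: 19:30-21:30.
The first common window of at least 60 minutes is 19:30-21:30, so the earliest start is 19:30.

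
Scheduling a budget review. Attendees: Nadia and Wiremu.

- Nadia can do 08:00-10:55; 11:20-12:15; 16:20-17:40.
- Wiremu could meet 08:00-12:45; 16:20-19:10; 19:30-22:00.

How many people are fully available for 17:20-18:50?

Wiremu can make the full 17:20-18:50 slot — that's 1.

1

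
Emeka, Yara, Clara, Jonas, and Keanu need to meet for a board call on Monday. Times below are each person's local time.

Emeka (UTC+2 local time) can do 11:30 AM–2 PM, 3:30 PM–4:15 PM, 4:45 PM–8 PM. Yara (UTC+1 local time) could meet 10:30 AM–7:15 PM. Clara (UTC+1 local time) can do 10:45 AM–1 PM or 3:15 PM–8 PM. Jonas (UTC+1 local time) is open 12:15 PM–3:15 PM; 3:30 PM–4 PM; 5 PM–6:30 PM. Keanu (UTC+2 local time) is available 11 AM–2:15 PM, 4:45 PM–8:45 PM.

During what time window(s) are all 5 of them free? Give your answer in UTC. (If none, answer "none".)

Emeka in UTC: 09:30-12:00, 13:30-14:15, 14:45-18:00 (subtract 2h to convert from UTC+2).
Yara in UTC: 09:30-18:15 (subtract 1h to convert from UTC+1).
Clara in UTC: 09:45-12:00, 14:15-19:00 (subtract 1h to convert from UTC+1).
Jonas in UTC: 11:15-14:15, 14:30-15:00, 16:00-17:30 (subtract 1h to convert from UTC+1).
Keanu in UTC: 09:00-12:15, 14:45-18:45 (subtract 2h to convert from UTC+2).
Emeka ∩ Yara: 09:30-12:00, 13:30-14:15, 14:45-18:00.
Emeka ∩ Yara ∩ Clara: 09:45-12:00, 14:45-18:00.
Emeka ∩ Yara ∩ Clara ∩ Jonas: 11:15-12:00, 14:45-15:00, 16:00-17:30.
Emeka ∩ Yara ∩ Clara ∩ Jonas ∩ Keanu: 11:15-12:00, 14:45-15:00, 16:00-17:30.
So the common availability across everyone is 11:15-12:00, 14:45-15:00, 16:00-17:30.

11:15-12:00, 14:45-15:00, 16:00-17:30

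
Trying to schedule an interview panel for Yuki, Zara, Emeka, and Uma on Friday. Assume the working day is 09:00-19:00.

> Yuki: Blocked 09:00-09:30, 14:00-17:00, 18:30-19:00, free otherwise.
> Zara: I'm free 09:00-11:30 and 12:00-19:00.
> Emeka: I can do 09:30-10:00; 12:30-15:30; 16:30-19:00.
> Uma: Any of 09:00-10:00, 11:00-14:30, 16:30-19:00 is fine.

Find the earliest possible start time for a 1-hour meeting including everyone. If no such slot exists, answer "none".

12:30

Yuki free: 09:30-14:00, 17:00-18:30 (invert busy blocks within the working day).
Zara free: 09:00-11:30, 12:00-19:00.
Emeka free: 09:30-10:00, 12:30-15:30, 16:30-19:00.
Uma free: 09:00-10:00, 11:00-14:30, 16:30-19:00.
Yuki ∩ Zara: 09:30-11:30, 12:00-14:00, 17:00-18:30.
Yuki ∩ Zara ∩ Emeka: 09:30-10:00, 12:30-14:00, 17:00-18:30.
Yuki ∩ Zara ∩ Emeka ∩ Uma: 09:30-10:00, 12:30-14:00, 17:00-18:30.
The first common window of at least 60 minutes is 12:30-14:00, so the earliest start is 12:30.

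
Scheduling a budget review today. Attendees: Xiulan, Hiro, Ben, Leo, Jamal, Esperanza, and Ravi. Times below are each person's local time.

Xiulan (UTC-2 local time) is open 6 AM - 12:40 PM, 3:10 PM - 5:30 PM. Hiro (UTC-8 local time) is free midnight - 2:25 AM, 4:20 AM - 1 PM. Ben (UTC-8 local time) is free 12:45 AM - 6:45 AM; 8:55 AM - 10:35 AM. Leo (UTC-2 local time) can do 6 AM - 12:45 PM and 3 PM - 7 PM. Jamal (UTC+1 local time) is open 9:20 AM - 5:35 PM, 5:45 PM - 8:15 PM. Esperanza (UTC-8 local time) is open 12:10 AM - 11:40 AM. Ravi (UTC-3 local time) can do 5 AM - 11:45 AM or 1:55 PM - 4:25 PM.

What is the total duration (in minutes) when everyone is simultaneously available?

Xiulan in UTC: 08:00-14:40, 17:10-19:30 (add 2h to convert from UTC-2).
Hiro in UTC: 08:00-10:25, 12:20-21:00 (add 8h to convert from UTC-8).
Ben in UTC: 08:45-14:45, 16:55-18:35 (add 8h to convert from UTC-8).
Leo in UTC: 08:00-14:45, 17:00-21:00 (add 2h to convert from UTC-2).
Jamal in UTC: 08:20-16:35, 16:45-19:15 (subtract 1h to convert from UTC+1).
Esperanza in UTC: 08:10-19:40 (add 8h to convert from UTC-8).
Ravi in UTC: 08:00-14:45, 16:55-19:25 (add 3h to convert from UTC-3).
Xiulan ∩ Hiro: 08:00-10:25, 12:20-14:40, 17:10-19:30.
Xiulan ∩ Hiro ∩ Ben: 08:45-10:25, 12:20-14:40, 17:10-18:35.
Xiulan ∩ Hiro ∩ Ben ∩ Leo: 08:45-10:25, 12:20-14:40, 17:10-18:35.
Xiulan ∩ Hiro ∩ Ben ∩ Leo ∩ Jamal: 08:45-10:25, 12:20-14:40, 17:10-18:35.
Xiulan ∩ Hiro ∩ Ben ∩ Leo ∩ Jamal ∩ Esperanza: 08:45-10:25, 12:20-14:40, 17:10-18:35.
Xiulan ∩ Hiro ∩ Ben ∩ Leo ∩ Jamal ∩ Esperanza ∩ Ravi: 08:45-10:25, 12:20-14:40, 17:10-18:35.
Summing the common windows: 100 + 140 + 85 = 325 minutes.

325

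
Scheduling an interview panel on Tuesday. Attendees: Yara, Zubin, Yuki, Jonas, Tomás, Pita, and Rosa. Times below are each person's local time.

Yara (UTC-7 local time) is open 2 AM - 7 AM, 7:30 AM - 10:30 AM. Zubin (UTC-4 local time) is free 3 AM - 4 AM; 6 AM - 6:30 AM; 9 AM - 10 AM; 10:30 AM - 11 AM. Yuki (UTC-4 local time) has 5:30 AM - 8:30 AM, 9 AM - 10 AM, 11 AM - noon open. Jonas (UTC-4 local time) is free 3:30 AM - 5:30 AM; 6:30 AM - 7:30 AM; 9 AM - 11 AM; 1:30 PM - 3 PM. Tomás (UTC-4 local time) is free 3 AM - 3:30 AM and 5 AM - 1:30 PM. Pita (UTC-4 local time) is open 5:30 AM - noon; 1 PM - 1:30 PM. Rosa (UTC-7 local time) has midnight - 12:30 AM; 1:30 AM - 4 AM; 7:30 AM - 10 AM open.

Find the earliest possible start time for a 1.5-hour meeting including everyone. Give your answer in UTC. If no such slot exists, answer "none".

none

Yara in UTC: 09:00-14:00, 14:30-17:30 (add 7h to convert from UTC-7).
Zubin in UTC: 07:00-08:00, 10:00-10:30, 13:00-14:00, 14:30-15:00 (add 4h to convert from UTC-4).
Yuki in UTC: 09:30-12:30, 13:00-14:00, 15:00-16:00 (add 4h to convert from UTC-4).
Jonas in UTC: 07:30-09:30, 10:30-11:30, 13:00-15:00, 17:30-19:00 (add 4h to convert from UTC-4).
Tomás in UTC: 07:00-07:30, 09:00-17:30 (add 4h to convert from UTC-4).
Pita in UTC: 09:30-16:00, 17:00-17:30 (add 4h to convert from UTC-4).
Rosa in UTC: 07:00-07:30, 08:30-11:00, 14:30-17:00 (add 7h to convert from UTC-7).
Yara ∩ Zubin: 10:00-10:30, 13:00-14:00, 14:30-15:00.
Yara ∩ Zubin ∩ Yuki: 10:00-10:30, 13:00-14:00.
Yara ∩ Zubin ∩ Yuki ∩ Jonas: 13:00-14:00.
Yara ∩ Zubin ∩ Yuki ∩ Jonas ∩ Tomás: 13:00-14:00.
Yara ∩ Zubin ∩ Yuki ∩ Jonas ∩ Tomás ∩ Pita: 13:00-14:00.
Yara ∩ Zubin ∩ Yuki ∩ Jonas ∩ Tomás ∩ Pita ∩ Rosa: ∅.
There is no time when everyone is free.
No common window is at least 90 minutes long.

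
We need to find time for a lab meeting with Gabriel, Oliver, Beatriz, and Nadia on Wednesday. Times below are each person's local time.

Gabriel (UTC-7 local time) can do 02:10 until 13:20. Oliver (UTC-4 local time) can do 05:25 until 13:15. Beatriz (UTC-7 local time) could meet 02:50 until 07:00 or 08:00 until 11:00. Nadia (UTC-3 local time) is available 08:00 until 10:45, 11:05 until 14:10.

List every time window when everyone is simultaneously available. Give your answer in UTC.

Gabriel in UTC: 09:10-20:20 (add 7h to convert from UTC-7).
Oliver in UTC: 09:25-17:15 (add 4h to convert from UTC-4).
Beatriz in UTC: 09:50-14:00, 15:00-18:00 (add 7h to convert from UTC-7).
Nadia in UTC: 11:00-13:45, 14:05-17:10 (add 3h to convert from UTC-3).
Gabriel ∩ Oliver: 09:25-17:15.
Gabriel ∩ Oliver ∩ Beatriz: 09:50-14:00, 15:00-17:15.
Gabriel ∩ Oliver ∩ Beatriz ∩ Nadia: 11:00-13:45, 15:00-17:10.

11:00-13:45, 15:00-17:10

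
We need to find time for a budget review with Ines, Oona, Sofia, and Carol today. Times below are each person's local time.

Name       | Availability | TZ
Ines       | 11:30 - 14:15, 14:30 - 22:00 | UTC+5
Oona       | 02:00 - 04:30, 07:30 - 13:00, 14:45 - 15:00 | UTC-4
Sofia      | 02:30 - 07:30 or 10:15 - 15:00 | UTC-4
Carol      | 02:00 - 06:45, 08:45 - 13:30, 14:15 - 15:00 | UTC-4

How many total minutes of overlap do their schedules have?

285

Ines in UTC: 06:30-09:15, 09:30-17:00 (subtract 5h to convert from UTC+5).
Oona in UTC: 06:00-08:30, 11:30-17:00, 18:45-19:00 (add 4h to convert from UTC-4).
Sofia in UTC: 06:30-11:30, 14:15-19:00 (add 4h to convert from UTC-4).
Carol in UTC: 06:00-10:45, 12:45-17:30, 18:15-19:00 (add 4h to convert from UTC-4).
Ines ∩ Oona: 06:30-08:30, 11:30-17:00.
Ines ∩ Oona ∩ Sofia: 06:30-08:30, 14:15-17:00.
Ines ∩ Oona ∩ Sofia ∩ Carol: 06:30-08:30, 14:15-17:00.
Summing the common windows: 120 + 165 = 285 minutes.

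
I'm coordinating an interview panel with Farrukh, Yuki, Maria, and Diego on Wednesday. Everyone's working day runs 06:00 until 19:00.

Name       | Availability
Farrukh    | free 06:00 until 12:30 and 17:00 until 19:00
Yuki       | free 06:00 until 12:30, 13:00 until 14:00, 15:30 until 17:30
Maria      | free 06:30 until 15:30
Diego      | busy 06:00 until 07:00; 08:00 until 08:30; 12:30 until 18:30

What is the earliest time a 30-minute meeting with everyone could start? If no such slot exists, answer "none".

Farrukh free: 06:00-12:30, 17:00-19:00.
Yuki free: 06:00-12:30, 13:00-14:00, 15:30-17:30.
Maria free: 06:30-15:30.
Diego free: 07:00-08:00, 08:30-12:30, 18:30-19:00 (invert busy blocks within the working day).
Farrukh ∩ Yuki: 06:00-12:30, 17:00-17:30.
Farrukh ∩ Yuki ∩ Maria: 06:30-12:30.
Farrukh ∩ Yuki ∩ Maria ∩ Diego: 07:00-08:00, 08:30-12:30.
Those are the intersection windows.
The first common window of at least 30 minutes is 07:00-08:00, so the earliest start is 07:00.

07:00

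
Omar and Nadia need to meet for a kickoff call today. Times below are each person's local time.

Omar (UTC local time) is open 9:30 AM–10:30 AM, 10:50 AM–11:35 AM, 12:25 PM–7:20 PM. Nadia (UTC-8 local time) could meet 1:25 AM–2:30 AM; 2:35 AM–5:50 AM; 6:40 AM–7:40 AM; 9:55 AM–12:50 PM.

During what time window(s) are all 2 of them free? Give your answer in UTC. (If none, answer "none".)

Omar in UTC: 09:30-10:30, 10:50-11:35, 12:25-19:20.
Nadia in UTC: 09:25-10:30, 10:35-13:50, 14:40-15:40, 17:55-20:50 (add 8h to convert from UTC-8).
Omar ∩ Nadia: 09:30-10:30, 10:50-11:35, 12:25-13:50, 14:40-15:40, 17:55-19:20.

09:30-10:30, 10:50-11:35, 12:25-13:50, 14:40-15:40, 17:55-19:20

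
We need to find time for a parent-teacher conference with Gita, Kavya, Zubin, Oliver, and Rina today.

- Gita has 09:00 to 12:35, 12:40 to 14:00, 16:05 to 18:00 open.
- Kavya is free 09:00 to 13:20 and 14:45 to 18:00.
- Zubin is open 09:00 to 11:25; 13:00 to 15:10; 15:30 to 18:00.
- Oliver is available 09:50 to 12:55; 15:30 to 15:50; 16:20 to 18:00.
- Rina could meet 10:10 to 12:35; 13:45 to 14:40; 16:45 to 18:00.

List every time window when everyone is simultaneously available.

10:10-11:25, 16:45-18:00

Gita ∩ Kavya: 09:00-12:35, 12:40-13:20, 16:05-18:00.
Gita ∩ Kavya ∩ Zubin: 09:00-11:25, 13:00-13:20, 16:05-18:00.
Gita ∩ Kavya ∩ Zubin ∩ Oliver: 09:50-11:25, 16:20-18:00.
Gita ∩ Kavya ∩ Zubin ∩ Oliver ∩ Rina: 10:10-11:25, 16:45-18:00.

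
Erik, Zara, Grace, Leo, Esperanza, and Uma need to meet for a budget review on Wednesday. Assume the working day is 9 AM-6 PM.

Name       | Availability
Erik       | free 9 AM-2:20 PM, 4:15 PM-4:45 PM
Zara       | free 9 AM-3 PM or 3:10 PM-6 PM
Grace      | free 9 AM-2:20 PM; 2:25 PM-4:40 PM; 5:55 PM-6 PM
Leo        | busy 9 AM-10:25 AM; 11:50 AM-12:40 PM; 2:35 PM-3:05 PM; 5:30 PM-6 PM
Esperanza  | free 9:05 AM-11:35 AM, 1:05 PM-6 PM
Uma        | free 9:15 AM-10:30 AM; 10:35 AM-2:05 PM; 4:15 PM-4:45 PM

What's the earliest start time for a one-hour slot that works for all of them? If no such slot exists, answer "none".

Erik free: 09:00-14:20, 16:15-16:45.
Zara free: 09:00-15:00, 15:10-18:00.
Grace free: 09:00-14:20, 14:25-16:40, 17:55-18:00.
Leo free: 10:25-11:50, 12:40-14:35, 15:05-17:30 (invert busy blocks within the working day).
Esperanza free: 09:05-11:35, 13:05-18:00.
Uma free: 09:15-10:30, 10:35-14:05, 16:15-16:45.
Erik ∩ Zara: 09:00-14:20, 16:15-16:45.
Erik ∩ Zara ∩ Grace: 09:00-14:20, 16:15-16:40.
Erik ∩ Zara ∩ Grace ∩ Leo: 10:25-11:50, 12:40-14:20, 16:15-16:40.
Erik ∩ Zara ∩ Grace ∩ Leo ∩ Esperanza: 10:25-11:35, 13:05-14:20, 16:15-16:40.
Erik ∩ Zara ∩ Grace ∩ Leo ∩ Esperanza ∩ Uma: 10:25-10:30, 10:35-11:35, 13:05-14:05, 16:15-16:40.
The first common window of at least 60 minutes is 10:35-11:35, so the earliest start is 10:35.

10:35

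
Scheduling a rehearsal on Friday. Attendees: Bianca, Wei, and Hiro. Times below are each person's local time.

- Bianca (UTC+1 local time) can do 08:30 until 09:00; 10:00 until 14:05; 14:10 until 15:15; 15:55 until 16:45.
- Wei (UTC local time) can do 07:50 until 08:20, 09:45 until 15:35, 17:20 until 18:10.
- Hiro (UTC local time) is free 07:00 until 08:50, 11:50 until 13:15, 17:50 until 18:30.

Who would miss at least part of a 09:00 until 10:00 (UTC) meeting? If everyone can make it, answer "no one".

Hiro, Wei

Bianca in UTC: 07:30-08:00, 09:00-13:05, 13:10-14:15, 14:55-15:45 (subtract 1h to convert from UTC+1).
Wei in UTC: 07:50-08:20, 09:45-15:35, 17:20-18:10.
Hiro in UTC: 07:00-08:50, 11:50-13:15, 17:50-18:30.
Bianca: free for 09:00-10:00. Wei: not fully free for 09:00-10:00. Hiro: not fully free for 09:00-10:00.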